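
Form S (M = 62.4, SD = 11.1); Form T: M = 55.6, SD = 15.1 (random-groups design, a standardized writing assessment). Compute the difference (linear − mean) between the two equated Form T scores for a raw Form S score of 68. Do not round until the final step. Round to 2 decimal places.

Mean-equated: 68 + (55.6 − 62.4) = 61.20
Linear-equated: (15.1/11.1)(68 − 62.4) + 55.6 = 63.218
Difference = 63.218 − 61.20 = 2.02

2.02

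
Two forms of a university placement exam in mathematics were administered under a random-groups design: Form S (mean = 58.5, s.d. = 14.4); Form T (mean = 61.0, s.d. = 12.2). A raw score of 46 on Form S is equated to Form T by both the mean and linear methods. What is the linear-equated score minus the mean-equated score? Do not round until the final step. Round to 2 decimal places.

1.91

Mean-equated: 46 + (61.0 − 58.5) = 48.50
Linear-equated: (12.2/14.4)(46 − 58.5) + 61.0 = 50.410
Difference = 50.410 − 48.50 = 1.91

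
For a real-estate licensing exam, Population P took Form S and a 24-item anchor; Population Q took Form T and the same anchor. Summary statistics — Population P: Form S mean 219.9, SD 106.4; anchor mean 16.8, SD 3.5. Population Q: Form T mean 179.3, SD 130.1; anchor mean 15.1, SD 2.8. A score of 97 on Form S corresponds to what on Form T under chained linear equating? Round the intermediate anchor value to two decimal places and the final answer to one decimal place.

Form S → anchor (Population P): v = (3.5/106.4)(97 − 219.9) + 16.8 = 12.76
anchor → Form T (Population Q): y = (130.1/2.8)(12.76 − 15.1) + 179.3 = 70.6

70.6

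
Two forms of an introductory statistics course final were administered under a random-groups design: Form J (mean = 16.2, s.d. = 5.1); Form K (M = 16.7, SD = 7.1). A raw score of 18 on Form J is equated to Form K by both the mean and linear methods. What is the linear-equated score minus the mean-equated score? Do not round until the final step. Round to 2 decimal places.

Mean-equated: 18 + (16.7 − 16.2) = 18.50
Linear-equated: (7.1/5.1)(18 − 16.2) + 16.7 = 19.206
Difference = 19.206 − 18.50 = 0.71

0.71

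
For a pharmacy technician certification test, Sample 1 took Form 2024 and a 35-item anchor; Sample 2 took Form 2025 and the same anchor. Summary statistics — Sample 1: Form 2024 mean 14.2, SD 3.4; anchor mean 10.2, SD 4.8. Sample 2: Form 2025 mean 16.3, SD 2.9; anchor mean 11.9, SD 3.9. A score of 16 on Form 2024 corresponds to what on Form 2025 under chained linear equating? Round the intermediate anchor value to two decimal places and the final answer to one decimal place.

Form 2024 → anchor (Sample 1): v = (4.8/3.4)(16 − 14.2) + 10.2 = 12.74
anchor → Form 2025 (Sample 2): y = (2.9/3.9)(12.74 − 11.9) + 16.3 = 16.9

16.9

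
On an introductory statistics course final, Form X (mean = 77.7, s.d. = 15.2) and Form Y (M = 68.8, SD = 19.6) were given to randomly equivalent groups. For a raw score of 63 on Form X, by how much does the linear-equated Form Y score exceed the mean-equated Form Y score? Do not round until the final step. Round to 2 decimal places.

Mean-equated: 63 + (68.8 − 77.7) = 54.10
Linear-equated: (19.6/15.2)(63 − 77.7) + 68.8 = 49.845
Difference = 49.845 − 54.10 = -4.26

-4.26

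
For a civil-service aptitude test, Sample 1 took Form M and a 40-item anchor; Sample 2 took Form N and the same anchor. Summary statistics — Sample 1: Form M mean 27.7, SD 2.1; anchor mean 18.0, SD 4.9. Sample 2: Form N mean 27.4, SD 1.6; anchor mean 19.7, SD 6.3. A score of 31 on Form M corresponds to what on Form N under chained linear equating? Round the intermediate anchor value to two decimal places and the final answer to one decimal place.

Form M → anchor (Sample 1): v = (4.9/2.1)(31 − 27.7) + 18.0 = 25.70
anchor → Form N (Sample 2): y = (1.6/6.3)(25.70 − 19.7) + 27.4 = 28.9

28.9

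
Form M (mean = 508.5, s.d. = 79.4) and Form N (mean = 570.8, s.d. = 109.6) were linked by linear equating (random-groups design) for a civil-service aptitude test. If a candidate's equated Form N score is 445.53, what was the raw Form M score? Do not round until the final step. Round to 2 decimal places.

417.75

Invert y = (SD_Y/SD_X)(x − M_X) + M_Y:
x = (SD_X/SD_Y)(y − M_Y) + M_X = (79.4/109.6)(445.53 − 570.8) + 508.5
x = 0.724453 × -125.270 + 508.5 = 417.75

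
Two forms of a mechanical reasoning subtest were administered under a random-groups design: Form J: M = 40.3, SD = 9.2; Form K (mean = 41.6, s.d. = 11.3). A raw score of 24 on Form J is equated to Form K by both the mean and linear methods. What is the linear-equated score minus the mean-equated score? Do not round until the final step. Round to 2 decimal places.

-3.72

Mean-equated: 24 + (41.6 − 40.3) = 25.30
Linear-equated: (11.3/9.2)(24 − 40.3) + 41.6 = 21.579
Difference = 21.579 − 25.30 = -3.72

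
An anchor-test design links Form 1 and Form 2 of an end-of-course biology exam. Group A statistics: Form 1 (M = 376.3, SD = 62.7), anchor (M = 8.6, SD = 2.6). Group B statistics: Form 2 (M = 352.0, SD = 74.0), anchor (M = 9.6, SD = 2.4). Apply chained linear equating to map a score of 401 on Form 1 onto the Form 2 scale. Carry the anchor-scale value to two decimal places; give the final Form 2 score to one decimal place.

Form 1 → anchor (Group A): v = (2.6/62.7)(401 − 376.3) + 8.6 = 9.62
anchor → Form 2 (Group B): y = (74.0/2.4)(9.62 − 9.6) + 352.0 = 352.6

352.6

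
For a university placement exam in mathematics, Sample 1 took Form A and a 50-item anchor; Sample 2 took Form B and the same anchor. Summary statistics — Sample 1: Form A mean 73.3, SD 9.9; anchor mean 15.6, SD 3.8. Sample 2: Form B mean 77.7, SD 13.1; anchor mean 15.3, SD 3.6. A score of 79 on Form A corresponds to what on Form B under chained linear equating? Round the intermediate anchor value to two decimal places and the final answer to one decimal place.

86.8

Form A → anchor (Sample 1): v = (3.8/9.9)(79 − 73.3) + 15.6 = 17.79
anchor → Form B (Sample 2): y = (13.1/3.6)(17.79 − 15.3) + 77.7 = 86.8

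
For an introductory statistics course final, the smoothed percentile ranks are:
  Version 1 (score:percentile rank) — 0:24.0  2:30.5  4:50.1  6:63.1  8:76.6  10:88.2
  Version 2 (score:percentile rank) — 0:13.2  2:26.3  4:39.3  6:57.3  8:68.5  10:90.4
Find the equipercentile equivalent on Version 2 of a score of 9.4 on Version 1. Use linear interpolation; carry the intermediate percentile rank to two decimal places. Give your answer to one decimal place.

PR of 9.4 on Version 1: 76.6 + (9.4 − 8)/(10 − 8) × (88.2 − 76.6) = 84.72
On Version 2, PR 84.72 falls between score 8 (PR 68.5) and 10 (PR 90.4).
Interpolate: 8 + (84.72 − 68.5)/(90.4 − 68.5) × (10 − 8) = 9.5

9.5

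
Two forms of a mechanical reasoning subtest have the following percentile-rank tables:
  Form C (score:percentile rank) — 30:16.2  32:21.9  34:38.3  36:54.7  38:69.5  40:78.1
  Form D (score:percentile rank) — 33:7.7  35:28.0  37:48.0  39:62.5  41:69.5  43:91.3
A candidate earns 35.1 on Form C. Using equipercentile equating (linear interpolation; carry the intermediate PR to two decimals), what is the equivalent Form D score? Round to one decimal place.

36.9

PR of 35.1 on Form C: 38.3 + (35.1 − 34)/(36 − 34) × (54.7 − 38.3) = 47.32
On Form D, PR 47.32 falls between score 35 (PR 28.0) and 37 (PR 48.0).
Interpolate: 35 + (47.32 − 28.0)/(48.0 − 28.0) × (37 − 35) = 36.9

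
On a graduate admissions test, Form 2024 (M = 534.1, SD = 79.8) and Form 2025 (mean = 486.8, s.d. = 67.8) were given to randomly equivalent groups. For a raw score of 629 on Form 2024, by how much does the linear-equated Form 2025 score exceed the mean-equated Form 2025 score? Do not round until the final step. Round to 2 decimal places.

-14.27

Mean-equated: 629 + (486.8 − 534.1) = 581.70
Linear-equated: (67.8/79.8)(629 − 534.1) + 486.8 = 567.429
Difference = 567.429 − 581.70 = -14.27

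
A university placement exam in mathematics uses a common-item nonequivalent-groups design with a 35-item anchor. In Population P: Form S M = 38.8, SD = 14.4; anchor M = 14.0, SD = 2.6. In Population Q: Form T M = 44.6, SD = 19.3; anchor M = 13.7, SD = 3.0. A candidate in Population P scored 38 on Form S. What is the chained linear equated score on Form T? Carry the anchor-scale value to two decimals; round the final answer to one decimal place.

45.6

Form S → anchor (Population P): v = (2.6/14.4)(38 − 38.8) + 14.0 = 13.86
anchor → Form T (Population Q): y = (19.3/3.0)(13.86 − 13.7) + 44.6 = 45.6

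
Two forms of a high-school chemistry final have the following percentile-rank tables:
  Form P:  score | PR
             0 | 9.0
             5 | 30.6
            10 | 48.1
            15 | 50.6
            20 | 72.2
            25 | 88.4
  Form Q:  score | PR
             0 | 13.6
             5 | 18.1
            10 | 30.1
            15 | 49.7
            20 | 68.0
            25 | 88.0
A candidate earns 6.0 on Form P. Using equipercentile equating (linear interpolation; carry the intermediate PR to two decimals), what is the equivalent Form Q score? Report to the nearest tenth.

PR of 6.0 on Form P: 30.6 + (6.0 − 5)/(10 − 5) × (48.1 − 30.6) = 34.10
On Form Q, PR 34.10 falls between score 10 (PR 30.1) and 15 (PR 49.7).
Interpolate: 10 + (34.10 − 30.1)/(49.7 − 30.1) × (15 − 10) = 11.0

11.0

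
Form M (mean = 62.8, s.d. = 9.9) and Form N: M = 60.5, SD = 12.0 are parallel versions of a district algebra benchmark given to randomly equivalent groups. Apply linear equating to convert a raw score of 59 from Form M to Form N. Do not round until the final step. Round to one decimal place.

Linear equating: y = (SD_Y/SD_X)(x − M_X) + M_Y
y = (12.0/9.9)(59 − 62.8) + 60.5
y = 1.212121 × -3.8 + 60.5 = -4.6061 + 60.5 = 55.9

55.9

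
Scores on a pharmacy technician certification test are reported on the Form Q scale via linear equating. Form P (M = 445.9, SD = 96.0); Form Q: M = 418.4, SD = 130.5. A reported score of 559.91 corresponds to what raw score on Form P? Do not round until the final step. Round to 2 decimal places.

550.00

Invert y = (SD_Y/SD_X)(x − M_X) + M_Y:
x = (SD_X/SD_Y)(y − M_Y) + M_X = (96.0/130.5)(559.91 − 418.4) + 445.9
x = 0.735632 × 141.510 + 445.9 = 550.00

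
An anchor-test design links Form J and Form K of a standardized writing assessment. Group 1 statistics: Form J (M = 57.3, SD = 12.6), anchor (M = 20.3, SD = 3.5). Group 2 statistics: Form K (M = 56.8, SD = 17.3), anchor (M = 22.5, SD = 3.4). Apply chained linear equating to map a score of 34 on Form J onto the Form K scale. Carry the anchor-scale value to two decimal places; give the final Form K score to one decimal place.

12.7

Form J → anchor (Group 1): v = (3.5/12.6)(34 − 57.3) + 20.3 = 13.83
anchor → Form K (Group 2): y = (17.3/3.4)(13.83 − 22.5) + 56.8 = 12.7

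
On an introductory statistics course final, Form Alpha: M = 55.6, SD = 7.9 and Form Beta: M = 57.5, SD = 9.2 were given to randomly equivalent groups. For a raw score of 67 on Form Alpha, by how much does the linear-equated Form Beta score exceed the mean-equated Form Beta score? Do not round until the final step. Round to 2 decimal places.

1.88

Mean-equated: 67 + (57.5 − 55.6) = 68.90
Linear-equated: (9.2/7.9)(67 − 55.6) + 57.5 = 70.776
Difference = 70.776 − 68.90 = 1.88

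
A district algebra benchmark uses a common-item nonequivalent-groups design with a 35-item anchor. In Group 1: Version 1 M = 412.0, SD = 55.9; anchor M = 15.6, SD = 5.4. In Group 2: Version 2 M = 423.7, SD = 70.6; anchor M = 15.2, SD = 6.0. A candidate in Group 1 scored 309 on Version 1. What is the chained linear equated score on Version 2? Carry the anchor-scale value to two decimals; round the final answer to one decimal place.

Version 1 → anchor (Group 1): v = (5.4/55.9)(309 − 412.0) + 15.6 = 5.65
anchor → Version 2 (Group 2): y = (70.6/6.0)(5.65 − 15.2) + 423.7 = 311.3

311.3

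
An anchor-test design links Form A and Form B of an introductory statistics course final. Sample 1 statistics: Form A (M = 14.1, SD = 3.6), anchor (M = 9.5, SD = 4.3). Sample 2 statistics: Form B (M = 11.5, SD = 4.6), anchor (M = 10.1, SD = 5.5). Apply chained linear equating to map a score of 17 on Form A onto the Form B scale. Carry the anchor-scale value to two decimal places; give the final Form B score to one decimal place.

Form A → anchor (Sample 1): v = (4.3/3.6)(17 − 14.1) + 9.5 = 12.96
anchor → Form B (Sample 2): y = (4.6/5.5)(12.96 − 10.1) + 11.5 = 13.9

13.9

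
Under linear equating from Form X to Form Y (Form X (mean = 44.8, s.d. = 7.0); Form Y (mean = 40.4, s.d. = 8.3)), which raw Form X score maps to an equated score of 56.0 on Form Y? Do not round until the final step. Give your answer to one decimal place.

58.0

Invert y = (SD_Y/SD_X)(x − M_X) + M_Y:
x = (SD_X/SD_Y)(y − M_Y) + M_X = (7.0/8.3)(56.0 − 40.4) + 44.8
x = 0.843373 × 15.600 + 44.8 = 58.0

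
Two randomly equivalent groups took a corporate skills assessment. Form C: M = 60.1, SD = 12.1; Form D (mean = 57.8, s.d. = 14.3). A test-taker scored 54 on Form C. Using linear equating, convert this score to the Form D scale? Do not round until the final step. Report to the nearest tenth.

50.6

Linear equating: y = (SD_Y/SD_X)(x − M_X) + M_Y
y = (14.3/12.1)(54 − 60.1) + 57.8
y = 1.181818 × -6.1 + 57.8 = -7.2091 + 57.8 = 50.6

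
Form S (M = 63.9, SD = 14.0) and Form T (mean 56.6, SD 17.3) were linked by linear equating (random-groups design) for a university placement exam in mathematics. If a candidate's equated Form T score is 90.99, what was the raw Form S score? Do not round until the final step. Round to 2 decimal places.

Invert y = (SD_Y/SD_X)(x − M_X) + M_Y:
x = (SD_X/SD_Y)(y − M_Y) + M_X = (14.0/17.3)(90.99 − 56.6) + 63.9
x = 0.809249 × 34.390 + 63.9 = 91.73

91.73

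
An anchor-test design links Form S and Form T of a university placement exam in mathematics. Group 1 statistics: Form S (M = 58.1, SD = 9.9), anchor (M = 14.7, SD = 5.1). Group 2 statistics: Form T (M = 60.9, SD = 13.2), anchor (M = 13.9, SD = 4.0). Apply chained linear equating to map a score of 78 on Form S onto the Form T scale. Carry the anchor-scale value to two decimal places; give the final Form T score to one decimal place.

97.4

Form S → anchor (Group 1): v = (5.1/9.9)(78 − 58.1) + 14.7 = 24.95
anchor → Form T (Group 2): y = (13.2/4.0)(24.95 − 13.9) + 60.9 = 97.4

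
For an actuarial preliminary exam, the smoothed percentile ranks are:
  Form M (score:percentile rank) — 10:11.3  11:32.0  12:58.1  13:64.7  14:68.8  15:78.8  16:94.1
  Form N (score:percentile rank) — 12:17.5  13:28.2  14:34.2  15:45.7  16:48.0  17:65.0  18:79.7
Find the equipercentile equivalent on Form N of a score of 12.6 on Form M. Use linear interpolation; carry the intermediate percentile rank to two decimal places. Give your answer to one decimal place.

16.8

PR of 12.6 on Form M: 58.1 + (12.6 − 12)/(13 − 12) × (64.7 − 58.1) = 62.06
On Form N, PR 62.06 falls between score 16 (PR 48.0) and 17 (PR 65.0).
Interpolate: 16 + (62.06 − 48.0)/(65.0 − 48.0) × (17 − 16) = 16.8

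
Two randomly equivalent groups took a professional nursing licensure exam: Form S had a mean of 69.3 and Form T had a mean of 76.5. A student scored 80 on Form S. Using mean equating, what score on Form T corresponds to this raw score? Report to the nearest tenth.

Mean equating: y = x + (M_Y − M_X) = 80 + (76.5 − 69.3) = 87.2

87.2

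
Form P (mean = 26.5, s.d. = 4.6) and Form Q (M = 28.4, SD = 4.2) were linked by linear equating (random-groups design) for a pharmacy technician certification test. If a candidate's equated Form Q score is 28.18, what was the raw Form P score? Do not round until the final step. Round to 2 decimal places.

Invert y = (SD_Y/SD_X)(x − M_X) + M_Y:
x = (SD_X/SD_Y)(y − M_Y) + M_X = (4.6/4.2)(28.18 − 28.4) + 26.5
x = 1.095238 × -0.220 + 26.5 = 26.26

26.26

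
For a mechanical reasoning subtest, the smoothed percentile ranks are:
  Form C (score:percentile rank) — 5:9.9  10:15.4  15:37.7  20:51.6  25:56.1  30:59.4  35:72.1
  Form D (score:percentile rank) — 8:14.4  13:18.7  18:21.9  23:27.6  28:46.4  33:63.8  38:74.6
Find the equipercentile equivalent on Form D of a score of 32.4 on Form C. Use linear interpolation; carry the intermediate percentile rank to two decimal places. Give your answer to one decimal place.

PR of 32.4 on Form C: 59.4 + (32.4 − 30)/(35 − 30) × (72.1 − 59.4) = 65.50
On Form D, PR 65.50 falls between score 33 (PR 63.8) and 38 (PR 74.6).
Interpolate: 33 + (65.50 − 63.8)/(74.6 − 63.8) × (38 − 33) = 33.8

33.8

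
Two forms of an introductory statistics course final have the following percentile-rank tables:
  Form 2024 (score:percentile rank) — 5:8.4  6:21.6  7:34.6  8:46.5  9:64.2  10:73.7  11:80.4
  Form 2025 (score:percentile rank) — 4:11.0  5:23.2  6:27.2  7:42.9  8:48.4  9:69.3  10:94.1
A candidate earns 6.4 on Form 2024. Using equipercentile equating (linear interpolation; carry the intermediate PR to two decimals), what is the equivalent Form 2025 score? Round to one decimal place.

PR of 6.4 on Form 2024: 21.6 + (6.4 − 6)/(7 − 6) × (34.6 − 21.6) = 26.80
On Form 2025, PR 26.80 falls between score 5 (PR 23.2) and 6 (PR 27.2).
Interpolate: 5 + (26.80 − 23.2)/(27.2 − 23.2) × (6 − 5) = 5.9

5.9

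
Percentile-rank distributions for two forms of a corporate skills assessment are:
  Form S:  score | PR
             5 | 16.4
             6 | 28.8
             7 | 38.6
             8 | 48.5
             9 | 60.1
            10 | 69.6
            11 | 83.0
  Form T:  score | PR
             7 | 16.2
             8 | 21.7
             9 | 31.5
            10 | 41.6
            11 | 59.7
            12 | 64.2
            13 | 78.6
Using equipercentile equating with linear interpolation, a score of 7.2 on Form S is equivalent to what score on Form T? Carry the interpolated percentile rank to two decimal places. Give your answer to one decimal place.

9.9

PR of 7.2 on Form S: 38.6 + (7.2 − 7)/(8 − 7) × (48.5 − 38.6) = 40.58
On Form T, PR 40.58 falls between score 9 (PR 31.5) and 10 (PR 41.6).
Interpolate: 9 + (40.58 − 31.5)/(41.6 − 31.5) × (10 − 9) = 9.9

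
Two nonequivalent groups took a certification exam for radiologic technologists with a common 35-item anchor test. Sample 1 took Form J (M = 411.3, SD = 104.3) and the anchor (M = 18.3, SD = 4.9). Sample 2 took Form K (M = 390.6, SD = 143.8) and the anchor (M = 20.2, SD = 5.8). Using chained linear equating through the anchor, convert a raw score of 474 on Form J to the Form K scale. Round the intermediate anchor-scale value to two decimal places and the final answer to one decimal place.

Form J → anchor (Sample 1): v = (4.9/104.3)(474 − 411.3) + 18.3 = 21.25
anchor → Form K (Sample 2): y = (143.8/5.8)(21.25 − 20.2) + 390.6 = 416.6

416.6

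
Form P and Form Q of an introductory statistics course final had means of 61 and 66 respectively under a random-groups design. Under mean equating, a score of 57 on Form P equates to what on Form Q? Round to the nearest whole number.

Mean equating: y = x + (M_Y − M_X) = 57 + (66 − 61) = 62

62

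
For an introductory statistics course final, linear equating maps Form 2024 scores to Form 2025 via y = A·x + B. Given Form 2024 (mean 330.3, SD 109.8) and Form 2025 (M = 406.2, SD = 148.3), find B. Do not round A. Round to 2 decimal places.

-39.92

A = SD_Y / SD_X = 148.3 / 109.8 = 1.350638
B = M_Y − A·M_X = 406.2 − 1.350638 × 330.3 = -39.92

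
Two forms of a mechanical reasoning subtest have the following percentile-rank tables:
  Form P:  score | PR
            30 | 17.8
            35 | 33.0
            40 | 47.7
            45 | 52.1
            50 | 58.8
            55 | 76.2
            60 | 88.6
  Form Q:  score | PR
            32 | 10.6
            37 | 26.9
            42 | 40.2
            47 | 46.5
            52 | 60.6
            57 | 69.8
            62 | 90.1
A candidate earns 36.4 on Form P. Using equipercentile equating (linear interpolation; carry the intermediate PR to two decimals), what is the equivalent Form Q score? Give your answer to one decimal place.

40.8

PR of 36.4 on Form P: 33.0 + (36.4 − 35)/(40 − 35) × (47.7 − 33.0) = 37.12
On Form Q, PR 37.12 falls between score 37 (PR 26.9) and 42 (PR 40.2).
Interpolate: 37 + (37.12 − 26.9)/(40.2 − 26.9) × (42 − 37) = 40.8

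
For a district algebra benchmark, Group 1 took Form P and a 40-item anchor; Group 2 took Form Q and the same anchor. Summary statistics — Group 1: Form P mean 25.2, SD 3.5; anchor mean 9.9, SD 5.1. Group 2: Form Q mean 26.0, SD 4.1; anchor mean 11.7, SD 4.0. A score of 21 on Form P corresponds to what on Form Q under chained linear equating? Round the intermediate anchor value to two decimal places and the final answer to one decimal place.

17.9

Form P → anchor (Group 1): v = (5.1/3.5)(21 − 25.2) + 9.9 = 3.78
anchor → Form Q (Group 2): y = (4.1/4.0)(3.78 − 11.7) + 26.0 = 17.9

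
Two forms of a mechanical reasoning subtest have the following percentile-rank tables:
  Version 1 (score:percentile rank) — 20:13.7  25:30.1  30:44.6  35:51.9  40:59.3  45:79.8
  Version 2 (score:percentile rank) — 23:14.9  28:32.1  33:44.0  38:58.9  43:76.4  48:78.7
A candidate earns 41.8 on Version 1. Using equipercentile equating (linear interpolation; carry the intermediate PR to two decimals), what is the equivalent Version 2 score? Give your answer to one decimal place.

PR of 41.8 on Version 1: 59.3 + (41.8 − 40)/(45 − 40) × (79.8 − 59.3) = 66.68
On Version 2, PR 66.68 falls between score 38 (PR 58.9) and 43 (PR 76.4).
Interpolate: 38 + (66.68 − 58.9)/(76.4 − 58.9) × (43 − 38) = 40.2

40.2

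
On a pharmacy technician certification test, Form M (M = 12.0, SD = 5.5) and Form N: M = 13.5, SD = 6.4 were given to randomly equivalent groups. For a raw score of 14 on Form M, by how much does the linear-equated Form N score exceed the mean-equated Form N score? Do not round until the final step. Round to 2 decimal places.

Mean-equated: 14 + (13.5 − 12.0) = 15.50
Linear-equated: (6.4/5.5)(14 − 12.0) + 13.5 = 15.827
Difference = 15.827 − 15.50 = 0.33

0.33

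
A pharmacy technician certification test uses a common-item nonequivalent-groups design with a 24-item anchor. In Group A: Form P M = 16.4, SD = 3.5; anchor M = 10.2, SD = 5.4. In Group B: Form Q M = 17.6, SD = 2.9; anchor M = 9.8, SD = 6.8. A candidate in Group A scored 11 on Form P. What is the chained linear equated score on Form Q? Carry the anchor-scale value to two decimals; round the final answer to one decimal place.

Form P → anchor (Group A): v = (5.4/3.5)(11 − 16.4) + 10.2 = 1.87
anchor → Form Q (Group B): y = (2.9/6.8)(1.87 − 9.8) + 17.6 = 14.2

14.2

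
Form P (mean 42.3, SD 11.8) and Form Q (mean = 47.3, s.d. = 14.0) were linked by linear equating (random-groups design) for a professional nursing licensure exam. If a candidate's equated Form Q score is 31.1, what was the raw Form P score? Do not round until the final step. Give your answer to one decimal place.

28.6

Invert y = (SD_Y/SD_X)(x − M_X) + M_Y:
x = (SD_X/SD_Y)(y − M_Y) + M_X = (11.8/14.0)(31.1 − 47.3) + 42.3
x = 0.842857 × -16.200 + 42.3 = 28.6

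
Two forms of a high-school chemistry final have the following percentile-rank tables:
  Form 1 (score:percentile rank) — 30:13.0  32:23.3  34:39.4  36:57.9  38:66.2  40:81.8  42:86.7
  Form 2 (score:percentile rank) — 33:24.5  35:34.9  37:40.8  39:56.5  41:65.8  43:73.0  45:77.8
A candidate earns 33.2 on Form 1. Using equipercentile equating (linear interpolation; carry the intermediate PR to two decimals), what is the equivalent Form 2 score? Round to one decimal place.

34.6

PR of 33.2 on Form 1: 23.3 + (33.2 − 32)/(34 − 32) × (39.4 − 23.3) = 32.96
On Form 2, PR 32.96 falls between score 33 (PR 24.5) and 35 (PR 34.9).
Interpolate: 33 + (32.96 − 24.5)/(34.9 − 24.5) × (35 − 33) = 34.6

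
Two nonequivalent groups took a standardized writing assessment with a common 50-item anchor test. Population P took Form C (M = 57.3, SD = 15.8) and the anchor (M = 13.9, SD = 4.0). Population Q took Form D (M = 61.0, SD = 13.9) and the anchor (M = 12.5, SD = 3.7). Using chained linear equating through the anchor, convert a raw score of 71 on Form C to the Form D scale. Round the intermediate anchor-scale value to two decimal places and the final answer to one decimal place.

Form C → anchor (Population P): v = (4.0/15.8)(71 − 57.3) + 13.9 = 17.37
anchor → Form D (Population Q): y = (13.9/3.7)(17.37 − 12.5) + 61.0 = 79.3

79.3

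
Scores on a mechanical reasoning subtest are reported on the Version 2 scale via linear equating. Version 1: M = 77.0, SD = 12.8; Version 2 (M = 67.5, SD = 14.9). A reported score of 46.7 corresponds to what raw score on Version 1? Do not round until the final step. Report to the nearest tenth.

59.1

Invert y = (SD_Y/SD_X)(x − M_X) + M_Y:
x = (SD_X/SD_Y)(y − M_Y) + M_X = (12.8/14.9)(46.7 − 67.5) + 77.0
x = 0.859060 × -20.800 + 77.0 = 59.1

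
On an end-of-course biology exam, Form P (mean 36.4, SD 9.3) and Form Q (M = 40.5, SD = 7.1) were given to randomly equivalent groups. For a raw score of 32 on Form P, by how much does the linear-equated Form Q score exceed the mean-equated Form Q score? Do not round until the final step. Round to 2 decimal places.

1.04

Mean-equated: 32 + (40.5 − 36.4) = 36.10
Linear-equated: (7.1/9.3)(32 − 36.4) + 40.5 = 37.141
Difference = 37.141 − 36.10 = 1.04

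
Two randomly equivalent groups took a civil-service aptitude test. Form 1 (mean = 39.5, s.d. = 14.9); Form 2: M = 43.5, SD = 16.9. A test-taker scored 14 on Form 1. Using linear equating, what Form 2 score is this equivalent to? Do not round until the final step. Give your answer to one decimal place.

Linear equating: y = (SD_Y/SD_X)(x − M_X) + M_Y
y = (16.9/14.9)(14 − 39.5) + 43.5
y = 1.134228 × -25.5 + 43.5 = -28.9228 + 43.5 = 14.6

14.6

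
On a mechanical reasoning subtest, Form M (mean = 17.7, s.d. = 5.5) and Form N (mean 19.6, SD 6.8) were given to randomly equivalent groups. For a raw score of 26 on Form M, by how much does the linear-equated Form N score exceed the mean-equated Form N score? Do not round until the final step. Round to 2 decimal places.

Mean-equated: 26 + (19.6 − 17.7) = 27.90
Linear-equated: (6.8/5.5)(26 − 17.7) + 19.6 = 29.862
Difference = 29.862 − 27.90 = 1.96

1.96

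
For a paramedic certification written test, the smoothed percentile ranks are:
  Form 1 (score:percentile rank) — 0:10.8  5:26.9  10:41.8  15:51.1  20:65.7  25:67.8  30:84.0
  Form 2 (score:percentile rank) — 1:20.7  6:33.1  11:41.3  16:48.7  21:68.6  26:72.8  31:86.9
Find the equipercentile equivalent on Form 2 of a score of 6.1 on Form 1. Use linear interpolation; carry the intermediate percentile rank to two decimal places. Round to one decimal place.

PR of 6.1 on Form 1: 26.9 + (6.1 − 5)/(10 − 5) × (41.8 − 26.9) = 30.18
On Form 2, PR 30.18 falls between score 1 (PR 20.7) and 6 (PR 33.1).
Interpolate: 1 + (30.18 − 20.7)/(33.1 − 20.7) × (6 − 1) = 4.8

4.8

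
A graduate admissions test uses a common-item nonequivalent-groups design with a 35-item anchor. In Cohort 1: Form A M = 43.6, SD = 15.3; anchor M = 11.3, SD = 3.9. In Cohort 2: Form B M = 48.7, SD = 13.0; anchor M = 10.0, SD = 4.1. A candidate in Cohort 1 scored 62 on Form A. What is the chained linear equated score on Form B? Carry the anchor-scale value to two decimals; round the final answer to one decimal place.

67.7

Form A → anchor (Cohort 1): v = (3.9/15.3)(62 − 43.6) + 11.3 = 15.99
anchor → Form B (Cohort 2): y = (13.0/4.1)(15.99 − 10.0) + 48.7 = 67.7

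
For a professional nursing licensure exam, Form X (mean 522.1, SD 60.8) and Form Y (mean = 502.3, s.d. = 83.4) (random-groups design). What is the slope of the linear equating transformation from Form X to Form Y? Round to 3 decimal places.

A = SD_Y / SD_X = 83.4 / 60.8 = 1.372

1.372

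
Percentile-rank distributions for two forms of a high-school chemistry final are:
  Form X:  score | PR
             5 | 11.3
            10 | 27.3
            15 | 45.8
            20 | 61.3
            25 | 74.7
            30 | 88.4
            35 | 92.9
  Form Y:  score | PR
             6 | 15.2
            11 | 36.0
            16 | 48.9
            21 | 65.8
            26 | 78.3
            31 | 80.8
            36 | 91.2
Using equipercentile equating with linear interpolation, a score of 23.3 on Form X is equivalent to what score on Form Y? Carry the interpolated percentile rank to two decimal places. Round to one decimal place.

PR of 23.3 on Form X: 61.3 + (23.3 − 20)/(25 − 20) × (74.7 − 61.3) = 70.14
On Form Y, PR 70.14 falls between score 21 (PR 65.8) and 26 (PR 78.3).
Interpolate: 21 + (70.14 − 65.8)/(78.3 − 65.8) × (26 − 21) = 22.7

22.7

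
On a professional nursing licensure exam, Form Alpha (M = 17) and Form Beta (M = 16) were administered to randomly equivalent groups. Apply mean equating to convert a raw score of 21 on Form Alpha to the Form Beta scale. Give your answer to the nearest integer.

20

Mean equating: y = x + (M_Y − M_X) = 21 + (16 − 17) = 20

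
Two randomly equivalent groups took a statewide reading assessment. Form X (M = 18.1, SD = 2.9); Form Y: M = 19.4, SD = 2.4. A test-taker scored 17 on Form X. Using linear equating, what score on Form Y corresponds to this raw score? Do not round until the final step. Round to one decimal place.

18.5

Linear equating: y = (SD_Y/SD_X)(x − M_X) + M_Y
y = (2.4/2.9)(17 − 18.1) + 19.4
y = 0.827586 × -1.1 + 19.4 = -0.9103 + 19.4 = 18.5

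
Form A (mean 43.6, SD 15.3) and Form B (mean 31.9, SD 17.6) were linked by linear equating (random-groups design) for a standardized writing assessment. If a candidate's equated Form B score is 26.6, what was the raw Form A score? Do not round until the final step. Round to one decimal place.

Invert y = (SD_Y/SD_X)(x − M_X) + M_Y:
x = (SD_X/SD_Y)(y − M_Y) + M_X = (15.3/17.6)(26.6 − 31.9) + 43.6
x = 0.869318 × -5.300 + 43.6 = 39.0

39.0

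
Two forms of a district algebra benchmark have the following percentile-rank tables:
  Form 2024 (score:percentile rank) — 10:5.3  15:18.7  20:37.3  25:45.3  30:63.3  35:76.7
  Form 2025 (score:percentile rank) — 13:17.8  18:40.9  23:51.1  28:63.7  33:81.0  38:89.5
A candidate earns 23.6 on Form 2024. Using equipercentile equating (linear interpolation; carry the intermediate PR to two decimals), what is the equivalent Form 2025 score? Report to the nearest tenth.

19.1

PR of 23.6 on Form 2024: 37.3 + (23.6 − 20)/(25 − 20) × (45.3 − 37.3) = 43.06
On Form 2025, PR 43.06 falls between score 18 (PR 40.9) and 23 (PR 51.1).
Interpolate: 18 + (43.06 − 40.9)/(51.1 − 40.9) × (23 − 18) = 19.1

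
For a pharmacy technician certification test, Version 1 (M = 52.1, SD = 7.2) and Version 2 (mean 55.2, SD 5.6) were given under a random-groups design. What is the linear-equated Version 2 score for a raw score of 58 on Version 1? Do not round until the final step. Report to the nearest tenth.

59.8

Linear equating: y = (SD_Y/SD_X)(x − M_X) + M_Y
y = (5.6/7.2)(58 − 52.1) + 55.2
y = 0.777778 × 5.9 + 55.2 = 4.5889 + 55.2 = 59.8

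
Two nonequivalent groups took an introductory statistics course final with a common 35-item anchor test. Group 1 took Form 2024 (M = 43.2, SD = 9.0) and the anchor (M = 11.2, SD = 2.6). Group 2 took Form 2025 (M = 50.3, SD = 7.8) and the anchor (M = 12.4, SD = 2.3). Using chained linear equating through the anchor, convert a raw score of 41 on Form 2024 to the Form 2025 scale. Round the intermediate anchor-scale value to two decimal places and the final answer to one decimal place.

44.1

Form 2024 → anchor (Group 1): v = (2.6/9.0)(41 − 43.2) + 11.2 = 10.56
anchor → Form 2025 (Group 2): y = (7.8/2.3)(10.56 − 12.4) + 50.3 = 44.1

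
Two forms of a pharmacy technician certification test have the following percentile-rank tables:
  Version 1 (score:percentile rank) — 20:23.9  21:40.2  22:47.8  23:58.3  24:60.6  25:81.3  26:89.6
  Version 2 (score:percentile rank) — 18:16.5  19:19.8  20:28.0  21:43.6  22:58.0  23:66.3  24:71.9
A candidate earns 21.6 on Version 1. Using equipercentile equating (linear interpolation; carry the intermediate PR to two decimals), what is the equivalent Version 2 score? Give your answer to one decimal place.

21.1

PR of 21.6 on Version 1: 40.2 + (21.6 − 21)/(22 − 21) × (47.8 − 40.2) = 44.76
On Version 2, PR 44.76 falls between score 21 (PR 43.6) and 22 (PR 58.0).
Interpolate: 21 + (44.76 − 43.6)/(58.0 − 43.6) × (22 − 21) = 21.1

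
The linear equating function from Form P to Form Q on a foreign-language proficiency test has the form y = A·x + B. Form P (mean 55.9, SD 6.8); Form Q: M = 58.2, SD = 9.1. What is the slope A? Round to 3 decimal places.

A = SD_Y / SD_X = 9.1 / 6.8 = 1.338

1.338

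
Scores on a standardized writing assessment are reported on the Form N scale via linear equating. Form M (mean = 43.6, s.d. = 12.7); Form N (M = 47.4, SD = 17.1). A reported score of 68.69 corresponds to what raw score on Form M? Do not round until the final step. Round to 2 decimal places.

59.41

Invert y = (SD_Y/SD_X)(x − M_X) + M_Y:
x = (SD_X/SD_Y)(y − M_Y) + M_X = (12.7/17.1)(68.69 − 47.4) + 43.6
x = 0.742690 × 21.290 + 43.6 = 59.41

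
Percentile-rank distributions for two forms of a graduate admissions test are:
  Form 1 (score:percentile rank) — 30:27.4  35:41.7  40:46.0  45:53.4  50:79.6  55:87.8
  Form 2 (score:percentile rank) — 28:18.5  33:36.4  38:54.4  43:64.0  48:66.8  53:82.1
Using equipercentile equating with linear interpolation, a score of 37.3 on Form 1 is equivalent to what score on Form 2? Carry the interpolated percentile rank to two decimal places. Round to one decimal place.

35.0

PR of 37.3 on Form 1: 41.7 + (37.3 − 35)/(40 − 35) × (46.0 − 41.7) = 43.68
On Form 2, PR 43.68 falls between score 33 (PR 36.4) and 38 (PR 54.4).
Interpolate: 33 + (43.68 − 36.4)/(54.4 − 36.4) × (38 − 33) = 35.0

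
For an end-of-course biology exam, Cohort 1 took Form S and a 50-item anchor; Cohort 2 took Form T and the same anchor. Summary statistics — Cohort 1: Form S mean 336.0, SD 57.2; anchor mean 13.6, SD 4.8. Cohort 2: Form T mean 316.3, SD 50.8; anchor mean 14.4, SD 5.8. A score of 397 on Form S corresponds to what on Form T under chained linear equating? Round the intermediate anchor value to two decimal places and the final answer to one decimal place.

Form S → anchor (Cohort 1): v = (4.8/57.2)(397 − 336.0) + 13.6 = 18.72
anchor → Form T (Cohort 2): y = (50.8/5.8)(18.72 − 14.4) + 316.3 = 354.1

354.1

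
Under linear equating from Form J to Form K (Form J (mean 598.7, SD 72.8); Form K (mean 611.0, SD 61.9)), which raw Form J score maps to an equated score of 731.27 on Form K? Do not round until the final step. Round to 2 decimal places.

740.15

Invert y = (SD_Y/SD_X)(x − M_X) + M_Y:
x = (SD_X/SD_Y)(y − M_Y) + M_X = (72.8/61.9)(731.27 − 611.0) + 598.7
x = 1.176090 × 120.270 + 598.7 = 740.15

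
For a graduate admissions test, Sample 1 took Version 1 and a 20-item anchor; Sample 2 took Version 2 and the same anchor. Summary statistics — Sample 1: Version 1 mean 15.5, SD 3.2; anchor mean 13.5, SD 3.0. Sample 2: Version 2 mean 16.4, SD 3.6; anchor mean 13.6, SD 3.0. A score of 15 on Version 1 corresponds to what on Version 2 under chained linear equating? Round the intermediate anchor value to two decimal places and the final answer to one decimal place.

Version 1 → anchor (Sample 1): v = (3.0/3.2)(15 − 15.5) + 13.5 = 13.03
anchor → Version 2 (Sample 2): y = (3.6/3.0)(13.03 − 13.6) + 16.4 = 15.7

15.7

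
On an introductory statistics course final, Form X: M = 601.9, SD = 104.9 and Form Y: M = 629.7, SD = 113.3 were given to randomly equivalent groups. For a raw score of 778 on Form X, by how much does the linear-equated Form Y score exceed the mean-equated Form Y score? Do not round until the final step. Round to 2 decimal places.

14.10

Mean-equated: 778 + (629.7 − 601.9) = 805.80
Linear-equated: (113.3/104.9)(778 − 601.9) + 629.7 = 819.901
Difference = 819.901 − 805.80 = 14.10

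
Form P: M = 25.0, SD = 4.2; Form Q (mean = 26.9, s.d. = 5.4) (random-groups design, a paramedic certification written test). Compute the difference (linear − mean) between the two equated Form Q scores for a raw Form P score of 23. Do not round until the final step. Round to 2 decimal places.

-0.57

Mean-equated: 23 + (26.9 − 25.0) = 24.90
Linear-equated: (5.4/4.2)(23 − 25.0) + 26.9 = 24.329
Difference = 24.329 − 24.90 = -0.57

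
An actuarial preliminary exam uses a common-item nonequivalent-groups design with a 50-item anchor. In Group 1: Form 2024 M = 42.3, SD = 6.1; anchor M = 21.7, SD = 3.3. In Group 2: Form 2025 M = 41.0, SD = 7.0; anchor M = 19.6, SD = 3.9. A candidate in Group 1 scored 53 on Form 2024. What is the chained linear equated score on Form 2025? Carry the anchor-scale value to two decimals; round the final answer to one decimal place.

Form 2024 → anchor (Group 1): v = (3.3/6.1)(53 − 42.3) + 21.7 = 27.49
anchor → Form 2025 (Group 2): y = (7.0/3.9)(27.49 − 19.6) + 41.0 = 55.2

55.2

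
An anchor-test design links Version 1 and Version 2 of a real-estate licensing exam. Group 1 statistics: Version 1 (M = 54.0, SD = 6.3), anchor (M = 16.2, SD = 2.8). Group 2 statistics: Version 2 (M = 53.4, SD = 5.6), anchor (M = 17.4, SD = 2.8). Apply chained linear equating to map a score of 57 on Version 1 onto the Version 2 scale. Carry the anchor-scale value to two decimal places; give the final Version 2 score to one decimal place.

53.7

Version 1 → anchor (Group 1): v = (2.8/6.3)(57 − 54.0) + 16.2 = 17.53
anchor → Version 2 (Group 2): y = (5.6/2.8)(17.53 − 17.4) + 53.4 = 53.7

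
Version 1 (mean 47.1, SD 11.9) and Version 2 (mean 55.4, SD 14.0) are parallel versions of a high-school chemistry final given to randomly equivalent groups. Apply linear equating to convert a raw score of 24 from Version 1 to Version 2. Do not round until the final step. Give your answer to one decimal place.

28.2

Linear equating: y = (SD_Y/SD_X)(x − M_X) + M_Y
y = (14.0/11.9)(24 − 47.1) + 55.4
y = 1.176471 × -23.1 + 55.4 = -27.1765 + 55.4 = 28.2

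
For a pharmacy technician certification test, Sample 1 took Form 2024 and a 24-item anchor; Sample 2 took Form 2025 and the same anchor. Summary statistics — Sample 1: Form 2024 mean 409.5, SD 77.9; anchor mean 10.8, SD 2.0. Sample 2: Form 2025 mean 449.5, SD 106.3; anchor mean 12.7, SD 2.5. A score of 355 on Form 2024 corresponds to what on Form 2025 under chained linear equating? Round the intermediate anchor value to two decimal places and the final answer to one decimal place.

309.2

Form 2024 → anchor (Sample 1): v = (2.0/77.9)(355 − 409.5) + 10.8 = 9.40
anchor → Form 2025 (Sample 2): y = (106.3/2.5)(9.40 − 12.7) + 449.5 = 309.2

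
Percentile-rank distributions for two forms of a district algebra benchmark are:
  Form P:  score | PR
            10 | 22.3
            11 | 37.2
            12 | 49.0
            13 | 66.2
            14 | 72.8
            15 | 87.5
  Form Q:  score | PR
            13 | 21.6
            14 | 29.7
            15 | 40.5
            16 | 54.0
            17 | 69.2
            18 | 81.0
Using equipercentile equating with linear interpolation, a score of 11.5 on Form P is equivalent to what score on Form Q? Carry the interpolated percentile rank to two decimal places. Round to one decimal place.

15.2

PR of 11.5 on Form P: 37.2 + (11.5 − 11)/(12 − 11) × (49.0 − 37.2) = 43.10
On Form Q, PR 43.10 falls between score 15 (PR 40.5) and 16 (PR 54.0).
Interpolate: 15 + (43.10 − 40.5)/(54.0 − 40.5) × (16 − 15) = 15.2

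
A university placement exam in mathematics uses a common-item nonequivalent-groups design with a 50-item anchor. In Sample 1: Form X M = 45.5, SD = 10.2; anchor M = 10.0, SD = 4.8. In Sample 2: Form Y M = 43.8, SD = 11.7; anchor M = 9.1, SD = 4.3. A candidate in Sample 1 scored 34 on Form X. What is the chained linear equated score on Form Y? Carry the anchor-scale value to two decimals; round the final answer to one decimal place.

31.5

Form X → anchor (Sample 1): v = (4.8/10.2)(34 − 45.5) + 10.0 = 4.59
anchor → Form Y (Sample 2): y = (11.7/4.3)(4.59 − 9.1) + 43.8 = 31.5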